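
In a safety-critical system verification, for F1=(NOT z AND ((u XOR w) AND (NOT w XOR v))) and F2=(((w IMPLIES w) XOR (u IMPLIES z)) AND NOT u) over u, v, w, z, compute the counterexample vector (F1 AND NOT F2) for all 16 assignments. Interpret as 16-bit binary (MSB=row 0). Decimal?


F1 = (NOT z AND ((u XOR w) AND (NOT w XOR v)))
F2 = (((w IMPLIES w) XOR (u IMPLIES z)) AND NOT u)
Counterexample to F1=>F2 is where F1=1 and F2=0.
Evaluate each row (bits = u,v,w,z, MSB first):
  row 0 [0000]: F1=0 F2=0 -> F1&~F2 -> 0
  row 1 [0001]: F1=0 F2=0 -> F1&~F2 -> 0
  row 2 [0010]: F1=0 F2=0 -> F1&~F2 -> 0
  row 3 [0011]: F1=0 F2=0 -> F1&~F2 -> 0
  row 4 [0100]: F1=0 F2=0 -> F1&~F2 -> 0
  row 5 [0101]: F1=0 F2=0 -> F1&~F2 -> 0
  row 6 [0110]: F1=1 F2=0 -> F1&~F2 -> 1
  row 7 [0111]: F1=0 F2=0 -> F1&~F2 -> 0
  row 8 [1000]: F1=1 F2=0 -> F1&~F2 -> 1
  row 9 [1001]: F1=0 F2=0 -> F1&~F2 -> 0
  row 10 [1010]: F1=0 F2=0 -> F1&~F2 -> 0
  row 11 [1011]: F1=0 F2=0 -> F1&~F2 -> 0
  row 12 [1100]: F1=0 F2=0 -> F1&~F2 -> 0
  row 13 [1101]: F1=0 F2=0 -> F1&~F2 -> 0
  row 14 [1110]: F1=0 F2=0 -> F1&~F2 -> 0
  row 15 [1111]: F1=0 F2=0 -> F1&~F2 -> 0
Full result column, 4 rows per line (u,v fixed per line; w,z runs 00..11 left to right):
  rows 0-3 [u,v=00]: 0000  = hex 0
  rows 4-7 [u,v=01]: 0010  = hex 2
  rows 8-11 [u,v=10]: 1000  = hex 8
  rows 12-15 [u,v=11]: 0000  = hex 0
Counterexample vector (row 0 .. row 15) = 0000001010000000
Output column grouped in 4s = 0000 0010 1000 0000 = 0x0280
Convert to decimal digit by digit (value = value*16 + digit):
  0 -> 0
  0*16 + 2 = 2
  2*16 + 8 = 40
  40*16 + 0 = 640
Decimal = 640

640


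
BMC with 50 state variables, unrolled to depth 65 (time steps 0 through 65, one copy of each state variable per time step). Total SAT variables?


BMC unrolls to depth k, creating one copy of each state var for steps 0..k.
Step count = 65 + 1 = 66 (steps 0 through 65)
Vars per step = 50
Total = 50 * 66 = 3300

3300


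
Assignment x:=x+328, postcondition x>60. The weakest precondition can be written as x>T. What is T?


Formula: wp(x:=E, P) = P[E/x] (substitute E for x in postcondition)
Step 1: Postcondition: x>60
Step 2: Substitute x+328 for x: x+328>60
Step 3: Solve for x: x > 60-328 = -268

-268


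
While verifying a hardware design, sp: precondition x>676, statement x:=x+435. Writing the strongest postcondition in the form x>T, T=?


Formula: sp(P, x:=E) = exists old_x. (x = E[old_x/x]) AND P[old_x/x] (old_x is the value of x before the assignment; eliminate old_x by solving x = E[old_x/x] for old_x)
Step 1: Precondition P: x>676, i.e. old_x > 676
Step 2: Assignment gives x = old_x + 435, so old_x = x - 435
Step 3: Substitute into P: x - 435 > 676
Step 4: Simplify: x > 676+435 = 1111

1111


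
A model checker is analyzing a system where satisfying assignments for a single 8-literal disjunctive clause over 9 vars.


Step 1: Total=2^9=512
Step 2: Unsat when all 8 false: 2^1=2
Step 3: Sat=512-2=510

510


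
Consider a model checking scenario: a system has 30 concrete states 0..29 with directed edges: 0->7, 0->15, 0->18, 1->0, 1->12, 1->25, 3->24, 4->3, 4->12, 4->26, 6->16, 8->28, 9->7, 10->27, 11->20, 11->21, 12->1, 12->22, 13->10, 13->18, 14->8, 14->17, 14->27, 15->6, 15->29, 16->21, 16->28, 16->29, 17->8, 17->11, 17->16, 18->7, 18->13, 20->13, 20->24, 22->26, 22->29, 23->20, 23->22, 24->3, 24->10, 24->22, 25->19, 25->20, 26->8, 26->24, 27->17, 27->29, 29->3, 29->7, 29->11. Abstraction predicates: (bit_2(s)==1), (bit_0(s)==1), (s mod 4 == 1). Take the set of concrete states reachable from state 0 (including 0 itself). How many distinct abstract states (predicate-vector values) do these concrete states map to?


BFS from 0:
Concrete reachable: {0, 3, 6, 7, 8, 10, 11, 13, 15, 16, 17, 18, 20, 21, 22, 24, 26, 27, 28, 29}
Abstract via predicates (bit_2(s)==1), (bit_0(s)==1), (s mod 4 == 1):
  (0,0,0) <- {0, 8, 10, 16, 18, 24, 26}
  (0,1,0) <- {3, 11, 27}
  (0,1,1) <- {17}
  (1,0,0) <- {6, 20, 22, 28}
  (1,1,0) <- {7, 15}
  (1,1,1) <- {13, 21, 29}
Distinct abstract states = 6

6


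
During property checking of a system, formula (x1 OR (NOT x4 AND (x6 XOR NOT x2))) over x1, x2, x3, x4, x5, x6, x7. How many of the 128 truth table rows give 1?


Formula: (x1 OR (NOT x4 AND (x6 XOR NOT x2))) over 7 vars (128 rows)
Evaluate each row (x1, x2, x3, x4, x5, x6, x7 as bits, MSB first):
  row 0 [0000000]: (0 OR (NOT 0 AND (0 XOR NOT 0))) -> 1
  row 1 [0000001]: (0 OR (NOT 0 AND (0 XOR NOT 0))) -> 1
  row 2 [0000010]: (0 OR (NOT 0 AND (1 XOR NOT 0))) -> 0
  row 3 [0000011]: (0 OR (NOT 0 AND (1 XOR NOT 0))) -> 0
  row 4 [0000100]: (0 OR (NOT 0 AND (0 XOR NOT 0))) -> 1
  (every remaining row is evaluated the same way; all 128 results are listed next)
Full result column, 8 rows per line (x1,x2,x3,x4 fixed per line; x5,x6,x7 runs 000..111 left to right):
  rows 0-7 [x1,x2,x3,x4=0000]: 11001100  (ones: 4)
  rows 8-15 [x1,x2,x3,x4=0001]: 00000000  (ones: 0)
  rows 16-23 [x1,x2,x3,x4=0010]: 11001100  (ones: 4)
  rows 24-31 [x1,x2,x3,x4=0011]: 00000000  (ones: 0)
  rows 32-39 [x1,x2,x3,x4=0100]: 00110011  (ones: 4)
  rows 40-47 [x1,x2,x3,x4=0101]: 00000000  (ones: 0)
  rows 48-55 [x1,x2,x3,x4=0110]: 00110011  (ones: 4)
  rows 56-63 [x1,x2,x3,x4=0111]: 00000000  (ones: 0)
  rows 64-71 [x1,x2,x3,x4=1000]: 11111111  (ones: 8)
  rows 72-79 [x1,x2,x3,x4=1001]: 11111111  (ones: 8)
  rows 80-87 [x1,x2,x3,x4=1010]: 11111111  (ones: 8)
  rows 88-95 [x1,x2,x3,x4=1011]: 11111111  (ones: 8)
  rows 96-103 [x1,x2,x3,x4=1100]: 11111111  (ones: 8)
  rows 104-111 [x1,x2,x3,x4=1101]: 11111111  (ones: 8)
  rows 112-119 [x1,x2,x3,x4=1110]: 11111111  (ones: 8)
  rows 120-127 [x1,x2,x3,x4=1111]: 11111111  (ones: 8)
Count of 1-rows = 4+0+4+0+4+0+4+0+8+8+8+8+8+8+8+8 = 80

80


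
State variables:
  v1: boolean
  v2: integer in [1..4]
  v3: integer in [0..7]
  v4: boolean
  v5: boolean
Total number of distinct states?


State space = product of domain sizes of all variables.
Domain sizes:
  v1 (boolean): 2
  v2 (integer in [1..4]): 4
  v3 (integer in [0..7]): 8
  v4 (boolean): 2
  v5 (boolean): 2
Product = 2 * 4 * 8 * 2 * 2 = 256

256


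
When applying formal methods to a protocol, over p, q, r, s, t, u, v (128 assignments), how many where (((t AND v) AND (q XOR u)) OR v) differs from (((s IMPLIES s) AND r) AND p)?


F1 = (((t AND v) AND (q XOR u)) OR v)
F2 = (((s IMPLIES s) AND r) AND p)
Evaluate both on each of 128 rows (bits = p,q,r,s,t,u,v):
  row 0 [0000000]: F1=0 F2=0 -> 0
  row 1 [0000001]: F1=1 F2=0 (differ) -> 1
  row 2 [0000010]: F1=0 F2=0 -> 0
  row 3 [0000011]: F1=1 F2=0 (differ) -> 1
  row 4 [0000100]: F1=0 F2=0 -> 0
  (every remaining row is evaluated the same way; all 128 results are listed next)
Full result column, 8 rows per line (p,q,r,s fixed per line; t,u,v runs 000..111 left to right):
  rows 0-7 [p,q,r,s=0000]: 01010101  (ones: 4)
  rows 8-15 [p,q,r,s=0001]: 01010101  (ones: 4)
  rows 16-23 [p,q,r,s=0010]: 01010101  (ones: 4)
  rows 24-31 [p,q,r,s=0011]: 01010101  (ones: 4)
  rows 32-39 [p,q,r,s=0100]: 01010101  (ones: 4)
  rows 40-47 [p,q,r,s=0101]: 01010101  (ones: 4)
  rows 48-55 [p,q,r,s=0110]: 01010101  (ones: 4)
  rows 56-63 [p,q,r,s=0111]: 01010101  (ones: 4)
  rows 64-71 [p,q,r,s=1000]: 01010101  (ones: 4)
  rows 72-79 [p,q,r,s=1001]: 01010101  (ones: 4)
  rows 80-87 [p,q,r,s=1010]: 10101010  (ones: 4)
  rows 88-95 [p,q,r,s=1011]: 10101010  (ones: 4)
  rows 96-103 [p,q,r,s=1100]: 01010101  (ones: 4)
  rows 104-111 [p,q,r,s=1101]: 01010101  (ones: 4)
  rows 112-119 [p,q,r,s=1110]: 10101010  (ones: 4)
  rows 120-127 [p,q,r,s=1111]: 10101010  (ones: 4)
Disagreements = 4+4+4+4+4+4+4+4+4+4+4+4+4+4+4+4 = 64

64


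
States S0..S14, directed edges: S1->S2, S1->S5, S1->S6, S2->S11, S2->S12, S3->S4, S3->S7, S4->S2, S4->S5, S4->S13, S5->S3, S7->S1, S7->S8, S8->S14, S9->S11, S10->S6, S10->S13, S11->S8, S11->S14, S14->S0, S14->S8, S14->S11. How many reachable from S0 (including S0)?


BFS from S0:
  layer 0: {S0}
Reachable set: {S0}
Count = 1

1


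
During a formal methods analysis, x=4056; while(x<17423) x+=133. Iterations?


Step 1: x goes from 4056 toward 17423 by 133; the body runs while x<17423, so iterations = ceil((bound-start)/step)
Step 2: Distance=13367
Step 3: ceil(13367/133)=101

101


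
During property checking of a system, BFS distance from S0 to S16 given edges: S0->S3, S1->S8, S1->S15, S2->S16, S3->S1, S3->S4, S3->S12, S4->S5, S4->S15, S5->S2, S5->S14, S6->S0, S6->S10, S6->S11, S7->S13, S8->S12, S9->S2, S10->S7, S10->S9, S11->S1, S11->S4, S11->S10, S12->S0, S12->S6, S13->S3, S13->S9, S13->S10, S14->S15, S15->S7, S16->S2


BFS layer-by-layer from S0:
  dist 0: {S0}
  dist 1: {S3}
  dist 2: {S1, S4, S12}
  dist 3: {S5, S6, S8, S15}
  dist 4: {S2, S7, S10, S11, S14}
  dist 5: {S9, S13, S16}
  -> S16 reached at distance 5
Shortest path length = 5

5


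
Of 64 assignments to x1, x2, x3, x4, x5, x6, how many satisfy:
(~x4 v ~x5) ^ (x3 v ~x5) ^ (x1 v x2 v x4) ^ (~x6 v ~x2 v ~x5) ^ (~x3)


CNF with 5 clauses over 6 vars (64 assignments).
An assignment satisfies CNF iff every clause has >=1 true literal.
Check each row (bits = x1,x2,x3,x4,x5,x6; clause T/F shown):
  row 0 [000000]: clauses=TTFTT -> 0
  row 1 [000001]: clauses=TTFTT -> 0
  row 2 [000010]: clauses=TFFTT -> 0
  row 3 [000011]: clauses=TFFTT -> 0
  row 4 [000100]: clauses=TTTTT -> 1
  (every remaining row is evaluated the same way; all 64 results are listed next)
Full result column, 8 rows per line (x1,x2,x3 fixed per line; x4,x5,x6 runs 000..111 left to right):
  rows 0-7 [x1,x2,x3=000]: 00001100  (ones: 2)
  rows 8-15 [x1,x2,x3=001]: 00000000  (ones: 0)
  rows 16-23 [x1,x2,x3=010]: 11001100  (ones: 4)
  rows 24-31 [x1,x2,x3=011]: 00000000  (ones: 0)
  rows 32-39 [x1,x2,x3=100]: 11001100  (ones: 4)
  rows 40-47 [x1,x2,x3=101]: 00000000  (ones: 0)
  rows 48-55 [x1,x2,x3=110]: 11001100  (ones: 4)
  rows 56-63 [x1,x2,x3=111]: 00000000  (ones: 0)
Satisfying assignments = 2+0+4+0+4+0+4+0 = 14

14


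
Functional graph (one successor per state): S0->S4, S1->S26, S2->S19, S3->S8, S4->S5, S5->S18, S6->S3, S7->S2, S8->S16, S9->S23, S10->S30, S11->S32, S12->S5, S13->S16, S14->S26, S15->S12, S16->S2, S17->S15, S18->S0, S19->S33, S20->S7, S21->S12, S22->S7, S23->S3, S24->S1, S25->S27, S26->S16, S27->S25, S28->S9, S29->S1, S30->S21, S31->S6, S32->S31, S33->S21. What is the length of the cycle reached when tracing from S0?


Trace from S0 until a state repeats:
  S0 -> S4 -> S5 -> S18 -> S0
S0 first seen at step 0, revisited at step 4.
Cycle length = 4 - 0 = 4

4


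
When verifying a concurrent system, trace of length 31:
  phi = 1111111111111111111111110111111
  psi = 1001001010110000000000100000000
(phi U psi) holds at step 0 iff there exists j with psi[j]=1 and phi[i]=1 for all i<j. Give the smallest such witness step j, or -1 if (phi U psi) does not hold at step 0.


(phi U psi) at 0: need smallest j with psi[j]=1 and phi[i]=1 for all i in [0,j).
Scan from step 0:
  step 0: psi=1 and phi held for [0,0) -> witness found
Witness step = 0

0


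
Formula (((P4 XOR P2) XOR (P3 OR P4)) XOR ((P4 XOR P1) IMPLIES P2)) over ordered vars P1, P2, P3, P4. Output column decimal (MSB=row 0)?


Formula: (((P4 XOR P2) XOR (P3 OR P4)) XOR ((P4 XOR P1) IMPLIES P2)) over P1, P2, P3, P4 (16 rows)
Evaluate each row (bits = P1,P2,P3,P4, MSB first):
  row 0 [0000]: (((0 XOR 0) XOR (0 OR 0)) XOR ((0 XOR 0) IMPLIES 0)) -> 1
  row 1 [0001]: (((1 XOR 0) XOR (0 OR 1)) XOR ((1 XOR 0) IMPLIES 0)) -> 0
  row 2 [0010]: (((0 XOR 0) XOR (1 OR 0)) XOR ((0 XOR 0) IMPLIES 0)) -> 0
  row 3 [0011]: (((1 XOR 0) XOR (1 OR 1)) XOR ((1 XOR 0) IMPLIES 0)) -> 0
  row 4 [0100]: (((0 XOR 1) XOR (0 OR 0)) XOR ((0 XOR 0) IMPLIES 1)) -> 0
  row 5 [0101]: (((1 XOR 1) XOR (0 OR 1)) XOR ((1 XOR 0) IMPLIES 1)) -> 0
  row 6 [0110]: (((0 XOR 1) XOR (1 OR 0)) XOR ((0 XOR 0) IMPLIES 1)) -> 1
  row 7 [0111]: (((1 XOR 1) XOR (1 OR 1)) XOR ((1 XOR 0) IMPLIES 1)) -> 0
  row 8 [1000]: (((0 XOR 0) XOR (0 OR 0)) XOR ((0 XOR 1) IMPLIES 0)) -> 0
  row 9 [1001]: (((1 XOR 0) XOR (0 OR 1)) XOR ((1 XOR 1) IMPLIES 0)) -> 1
  row 10 [1010]: (((0 XOR 0) XOR (1 OR 0)) XOR ((0 XOR 1) IMPLIES 0)) -> 1
  row 11 [1011]: (((1 XOR 0) XOR (1 OR 1)) XOR ((1 XOR 1) IMPLIES 0)) -> 1
  row 12 [1100]: (((0 XOR 1) XOR (0 OR 0)) XOR ((0 XOR 1) IMPLIES 1)) -> 0
  row 13 [1101]: (((1 XOR 1) XOR (0 OR 1)) XOR ((1 XOR 1) IMPLIES 1)) -> 0
  row 14 [1110]: (((0 XOR 1) XOR (1 OR 0)) XOR ((0 XOR 1) IMPLIES 1)) -> 1
  row 15 [1111]: (((1 XOR 1) XOR (1 OR 1)) XOR ((1 XOR 1) IMPLIES 1)) -> 0
Full result column, 4 rows per line (P1,P2 fixed per line; P3,P4 runs 00..11 left to right):
  rows 0-3 [P1,P2=00]: 1000  = hex 8
  rows 4-7 [P1,P2=01]: 0010  = hex 2
  rows 8-11 [P1,P2=10]: 0111  = hex 7
  rows 12-15 [P1,P2=11]: 0010  = hex 2
Output column (row 0 .. row 15) = 1000001001110010
Output column grouped in 4s = 1000 0010 0111 0010 = 0x8272
Convert to decimal digit by digit (value = value*16 + digit):
  8 -> 8
  8*16 + 2 = 130
  130*16 + 7 = 2087
  2087*16 + 2 = 33394
Decimal = 33394

33394


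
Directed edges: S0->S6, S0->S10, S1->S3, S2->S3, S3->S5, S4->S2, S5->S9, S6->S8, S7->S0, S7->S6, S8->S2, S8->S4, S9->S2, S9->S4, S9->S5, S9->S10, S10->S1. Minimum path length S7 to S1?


BFS layer-by-layer from S7:
  dist 0: {S7}
  dist 1: {S0, S6}
  dist 2: {S8, S10}
  dist 3: {S1, S2, S4}
  -> S1 reached at distance 3
Shortest path length = 3

3


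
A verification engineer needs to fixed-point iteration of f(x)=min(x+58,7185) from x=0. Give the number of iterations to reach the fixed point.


Step 1: x=0, cap=7185, increment=58
Step 2: x grows by 58 each step until capped at 7185; fixed point is x=7185
Step 3: iterations = ceil(7185/58) = 124

124


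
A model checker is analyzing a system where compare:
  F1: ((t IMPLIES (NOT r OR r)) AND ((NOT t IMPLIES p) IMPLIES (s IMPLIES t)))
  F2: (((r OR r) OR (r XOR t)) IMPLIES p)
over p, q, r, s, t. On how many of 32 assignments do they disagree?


F1 = ((t IMPLIES (NOT r OR r)) AND ((NOT t IMPLIES p) IMPLIES (s IMPLIES t)))
F2 = (((r OR r) OR (r XOR t)) IMPLIES p)
Evaluate both on each of 32 rows (bits = p,q,r,s,t):
  row 0 [00000]: F1=1 F2=1 -> 0
  row 1 [00001]: F1=1 F2=0 (differ) -> 1
  row 2 [00010]: F1=1 F2=1 -> 0
  row 3 [00011]: F1=1 F2=0 (differ) -> 1
  row 4 [00100]: F1=1 F2=0 (differ) -> 1
  row 5 [00101]: F1=1 F2=0 (differ) -> 1
  row 6 [00110]: F1=1 F2=0 (differ) -> 1
  row 7 [00111]: F1=1 F2=0 (differ) -> 1
  row 8 [01000]: F1=1 F2=1 -> 0
  row 9 [01001]: F1=1 F2=0 (differ) -> 1
  row 10 [01010]: F1=1 F2=1 -> 0
  row 11 [01011]: F1=1 F2=0 (differ) -> 1
  row 12 [01100]: F1=1 F2=0 (differ) -> 1
  row 13 [01101]: F1=1 F2=0 (differ) -> 1
  row 14 [01110]: F1=1 F2=0 (differ) -> 1
  row 15 [01111]: F1=1 F2=0 (differ) -> 1
  row 16 [10000]: F1=1 F2=1 -> 0
  row 17 [10001]: F1=1 F2=1 -> 0
  row 18 [10010]: F1=0 F2=1 (differ) -> 1
  row 19 [10011]: F1=1 F2=1 -> 0
  row 20 [10100]: F1=1 F2=1 -> 0
  row 21 [10101]: F1=1 F2=1 -> 0
  row 22 [10110]: F1=0 F2=1 (differ) -> 1
  row 23 [10111]: F1=1 F2=1 -> 0
  row 24 [11000]: F1=1 F2=1 -> 0
  row 25 [11001]: F1=1 F2=1 -> 0
  row 26 [11010]: F1=0 F2=1 (differ) -> 1
  row 27 [11011]: F1=1 F2=1 -> 0
  row 28 [11100]: F1=1 F2=1 -> 0
  row 29 [11101]: F1=1 F2=1 -> 0
  row 30 [11110]: F1=0 F2=1 (differ) -> 1
  row 31 [11111]: F1=1 F2=1 -> 0
Full result column, 8 rows per line (p,q fixed per line; r,s,t runs 000..111 left to right):
  rows 0-7 [p,q=00]: 01011111  (ones: 6)
  rows 8-15 [p,q=01]: 01011111  (ones: 6)
  rows 16-23 [p,q=10]: 00100010  (ones: 2)
  rows 24-31 [p,q=11]: 00100010  (ones: 2)
Disagreements = 6+6+2+2 = 16

16


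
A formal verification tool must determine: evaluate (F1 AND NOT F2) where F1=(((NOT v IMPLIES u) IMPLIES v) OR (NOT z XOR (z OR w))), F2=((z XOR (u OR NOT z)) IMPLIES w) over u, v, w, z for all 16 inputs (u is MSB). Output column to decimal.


F1 = (((NOT v IMPLIES u) IMPLIES v) OR (NOT z XOR (z OR w)))
F2 = ((z XOR (u OR NOT z)) IMPLIES w)
Counterexample to F1=>F2 is where F1=1 and F2=0.
Evaluate each row (bits = u,v,w,z, MSB first):
  row 0 [0000]: F1=1 F2=0 -> F1&~F2 -> 1
  row 1 [0001]: F1=1 F2=0 -> F1&~F2 -> 1
  row 2 [0010]: F1=1 F2=1 -> F1&~F2 -> 0
  row 3 [0011]: F1=1 F2=1 -> F1&~F2 -> 0
  row 4 [0100]: F1=1 F2=0 -> F1&~F2 -> 1
  row 5 [0101]: F1=1 F2=0 -> F1&~F2 -> 1
  row 6 [0110]: F1=1 F2=1 -> F1&~F2 -> 0
  row 7 [0111]: F1=1 F2=1 -> F1&~F2 -> 0
  row 8 [1000]: F1=1 F2=0 -> F1&~F2 -> 1
  row 9 [1001]: F1=1 F2=1 -> F1&~F2 -> 0
  row 10 [1010]: F1=0 F2=1 -> F1&~F2 -> 0
  row 11 [1011]: F1=1 F2=1 -> F1&~F2 -> 0
  row 12 [1100]: F1=1 F2=0 -> F1&~F2 -> 1
  row 13 [1101]: F1=1 F2=1 -> F1&~F2 -> 0
  row 14 [1110]: F1=1 F2=1 -> F1&~F2 -> 0
  row 15 [1111]: F1=1 F2=1 -> F1&~F2 -> 0
Full result column, 4 rows per line (u,v fixed per line; w,z runs 00..11 left to right):
  rows 0-3 [u,v=00]: 1100  = hex C
  rows 4-7 [u,v=01]: 1100  = hex C
  rows 8-11 [u,v=10]: 1000  = hex 8
  rows 12-15 [u,v=11]: 1000  = hex 8
Counterexample vector (row 0 .. row 15) = 1100110010001000
Output column grouped in 4s = 1100 1100 1000 1000 = 0xCC88
Convert to decimal digit by digit (value = value*16 + digit):
  C -> 12
  12*16 + 12 (C) = 204
  204*16 + 8 = 3272
  3272*16 + 8 = 52360
Decimal = 52360

52360


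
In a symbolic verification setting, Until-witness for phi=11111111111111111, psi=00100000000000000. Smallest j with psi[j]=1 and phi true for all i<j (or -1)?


(phi U psi) at 0: need smallest j with psi[j]=1 and phi[i]=1 for all i in [0,j).
Scan from step 0:
  step 0: phi=1, psi=0 -> continue
  step 1: phi=1, psi=0 -> continue
  step 2: psi=1 and phi held for [0,2) -> witness found
Witness step = 2

2


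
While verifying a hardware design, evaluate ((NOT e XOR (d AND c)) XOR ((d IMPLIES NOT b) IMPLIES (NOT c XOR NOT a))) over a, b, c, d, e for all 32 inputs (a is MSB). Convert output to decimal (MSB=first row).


Formula: ((NOT e XOR (d AND c)) XOR ((d IMPLIES NOT b) IMPLIES (NOT c XOR NOT a))) over a, b, c, d, e (32 rows)
Evaluate each row (bits = a,b,c,d,e, MSB first):
  row 0 [00000]: ((NOT 0 XOR (0 AND 0)) XOR ((0 IMPLIES NOT 0) IMPLIES (NOT 0 XOR NOT 0))) -> 1
  row 1 [00001]: ((NOT 1 XOR (0 AND 0)) XOR ((0 IMPLIES NOT 0) IMPLIES (NOT 0 XOR NOT 0))) -> 0
  row 2 [00010]: ((NOT 0 XOR (1 AND 0)) XOR ((1 IMPLIES NOT 0) IMPLIES (NOT 0 XOR NOT 0))) -> 1
  row 3 [00011]: ((NOT 1 XOR (1 AND 0)) XOR ((1 IMPLIES NOT 0) IMPLIES (NOT 0 XOR NOT 0))) -> 0
  row 4 [00100]: ((NOT 0 XOR (0 AND 1)) XOR ((0 IMPLIES NOT 0) IMPLIES (NOT 1 XOR NOT 0))) -> 0
  row 5 [00101]: ((NOT 1 XOR (0 AND 1)) XOR ((0 IMPLIES NOT 0) IMPLIES (NOT 1 XOR NOT 0))) -> 1
  row 6 [00110]: ((NOT 0 XOR (1 AND 1)) XOR ((1 IMPLIES NOT 0) IMPLIES (NOT 1 XOR NOT 0))) -> 1
  row 7 [00111]: ((NOT 1 XOR (1 AND 1)) XOR ((1 IMPLIES NOT 0) IMPLIES (NOT 1 XOR NOT 0))) -> 0
  row 8 [01000]: ((NOT 0 XOR (0 AND 0)) XOR ((0 IMPLIES NOT 1) IMPLIES (NOT 0 XOR NOT 0))) -> 1
  row 9 [01001]: ((NOT 1 XOR (0 AND 0)) XOR ((0 IMPLIES NOT 1) IMPLIES (NOT 0 XOR NOT 0))) -> 0
  row 10 [01010]: ((NOT 0 XOR (1 AND 0)) XOR ((1 IMPLIES NOT 1) IMPLIES (NOT 0 XOR NOT 0))) -> 0
  row 11 [01011]: ((NOT 1 XOR (1 AND 0)) XOR ((1 IMPLIES NOT 1) IMPLIES (NOT 0 XOR NOT 0))) -> 1
  row 12 [01100]: ((NOT 0 XOR (0 AND 1)) XOR ((0 IMPLIES NOT 1) IMPLIES (NOT 1 XOR NOT 0))) -> 0
  row 13 [01101]: ((NOT 1 XOR (0 AND 1)) XOR ((0 IMPLIES NOT 1) IMPLIES (NOT 1 XOR NOT 0))) -> 1
  row 14 [01110]: ((NOT 0 XOR (1 AND 1)) XOR ((1 IMPLIES NOT 1) IMPLIES (NOT 1 XOR NOT 0))) -> 1
  row 15 [01111]: ((NOT 1 XOR (1 AND 1)) XOR ((1 IMPLIES NOT 1) IMPLIES (NOT 1 XOR NOT 0))) -> 0
  row 16 [10000]: ((NOT 0 XOR (0 AND 0)) XOR ((0 IMPLIES NOT 0) IMPLIES (NOT 0 XOR NOT 1))) -> 0
  row 17 [10001]: ((NOT 1 XOR (0 AND 0)) XOR ((0 IMPLIES NOT 0) IMPLIES (NOT 0 XOR NOT 1))) -> 1
  row 18 [10010]: ((NOT 0 XOR (1 AND 0)) XOR ((1 IMPLIES NOT 0) IMPLIES (NOT 0 XOR NOT 1))) -> 0
  row 19 [10011]: ((NOT 1 XOR (1 AND 0)) XOR ((1 IMPLIES NOT 0) IMPLIES (NOT 0 XOR NOT 1))) -> 1
  row 20 [10100]: ((NOT 0 XOR (0 AND 1)) XOR ((0 IMPLIES NOT 0) IMPLIES (NOT 1 XOR NOT 1))) -> 1
  row 21 [10101]: ((NOT 1 XOR (0 AND 1)) XOR ((0 IMPLIES NOT 0) IMPLIES (NOT 1 XOR NOT 1))) -> 0
  row 22 [10110]: ((NOT 0 XOR (1 AND 1)) XOR ((1 IMPLIES NOT 0) IMPLIES (NOT 1 XOR NOT 1))) -> 0
  row 23 [10111]: ((NOT 1 XOR (1 AND 1)) XOR ((1 IMPLIES NOT 0) IMPLIES (NOT 1 XOR NOT 1))) -> 1
  row 24 [11000]: ((NOT 0 XOR (0 AND 0)) XOR ((0 IMPLIES NOT 1) IMPLIES (NOT 0 XOR NOT 1))) -> 0
  row 25 [11001]: ((NOT 1 XOR (0 AND 0)) XOR ((0 IMPLIES NOT 1) IMPLIES (NOT 0 XOR NOT 1))) -> 1
  row 26 [11010]: ((NOT 0 XOR (1 AND 0)) XOR ((1 IMPLIES NOT 1) IMPLIES (NOT 0 XOR NOT 1))) -> 0
  row 27 [11011]: ((NOT 1 XOR (1 AND 0)) XOR ((1 IMPLIES NOT 1) IMPLIES (NOT 0 XOR NOT 1))) -> 1
  row 28 [11100]: ((NOT 0 XOR (0 AND 1)) XOR ((0 IMPLIES NOT 1) IMPLIES (NOT 1 XOR NOT 1))) -> 1
  row 29 [11101]: ((NOT 1 XOR (0 AND 1)) XOR ((0 IMPLIES NOT 1) IMPLIES (NOT 1 XOR NOT 1))) -> 0
  row 30 [11110]: ((NOT 0 XOR (1 AND 1)) XOR ((1 IMPLIES NOT 1) IMPLIES (NOT 1 XOR NOT 1))) -> 1
  row 31 [11111]: ((NOT 1 XOR (1 AND 1)) XOR ((1 IMPLIES NOT 1) IMPLIES (NOT 1 XOR NOT 1))) -> 0
Full result column, 4 rows per line (a,b,c fixed per line; d,e runs 00..11 left to right):
  rows 0-3 [a,b,c=000]: 1010  = hex A
  rows 4-7 [a,b,c=001]: 0110  = hex 6
  rows 8-11 [a,b,c=010]: 1001  = hex 9
  rows 12-15 [a,b,c=011]: 0110  = hex 6
  rows 16-19 [a,b,c=100]: 0101  = hex 5
  rows 20-23 [a,b,c=101]: 1001  = hex 9
  rows 24-27 [a,b,c=110]: 0101  = hex 5
  rows 28-31 [a,b,c=111]: 1010  = hex A
Output column (row 0 .. row 31) = 10100110100101100101100101011010
Output column grouped in 4s = 1010 0110 1001 0110 0101 1001 0101 1010 = 0xA696595A
Convert to decimal digit by digit (value = value*16 + digit):
  A -> 10
  10*16 + 6 = 166
  166*16 + 9 = 2665
  2665*16 + 6 = 42646
  42646*16 + 5 = 682341
  682341*16 + 9 = 10917465
  10917465*16 + 5 = 174679445
  174679445*16 + 10 (A) = 2794871130
Decimal = 2794871130

2794871130


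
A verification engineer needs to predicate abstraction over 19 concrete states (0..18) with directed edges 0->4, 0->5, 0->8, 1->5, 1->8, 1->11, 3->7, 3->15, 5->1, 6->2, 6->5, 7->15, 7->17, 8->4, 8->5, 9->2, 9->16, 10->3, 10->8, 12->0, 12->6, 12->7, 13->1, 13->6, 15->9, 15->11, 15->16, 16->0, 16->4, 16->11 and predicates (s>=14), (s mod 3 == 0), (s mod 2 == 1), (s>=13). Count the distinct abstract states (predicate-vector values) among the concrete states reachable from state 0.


BFS from 0:
Concrete reachable: {0, 1, 4, 5, 8, 11}
Abstract via predicates (s>=14), (s mod 3 == 0), (s mod 2 == 1), (s>=13):
  (0,0,0,0) <- {4, 8}
  (0,0,1,0) <- {1, 5, 11}
  (0,1,0,0) <- {0}
Distinct abstract states = 3

3


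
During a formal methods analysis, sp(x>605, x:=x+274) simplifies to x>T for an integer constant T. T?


Formula: sp(P, x:=E) = exists old_x. (x = E[old_x/x]) AND P[old_x/x] (old_x is the value of x before the assignment; eliminate old_x by solving x = E[old_x/x] for old_x)
Step 1: Precondition P: x>605, i.e. old_x > 605
Step 2: Assignment gives x = old_x + 274, so old_x = x - 274
Step 3: Substitute into P: x - 274 > 605
Step 4: Simplify: x > 605+274 = 879

879


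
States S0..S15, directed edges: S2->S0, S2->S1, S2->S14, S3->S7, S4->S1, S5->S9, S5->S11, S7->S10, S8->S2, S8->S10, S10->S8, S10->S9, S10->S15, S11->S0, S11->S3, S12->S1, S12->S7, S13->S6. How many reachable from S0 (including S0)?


BFS from S0:
  layer 0: {S0}
Reachable set: {S0}
Count = 1

1


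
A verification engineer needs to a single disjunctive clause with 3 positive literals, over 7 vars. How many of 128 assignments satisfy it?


Step 1: Total=2^7=128
Step 2: Unsat when all 3 false: 2^4=16
Step 3: Sat=128-16=112

112


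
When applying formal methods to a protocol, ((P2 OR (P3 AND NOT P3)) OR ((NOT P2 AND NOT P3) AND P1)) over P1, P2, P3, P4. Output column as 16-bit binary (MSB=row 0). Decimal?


Formula: ((P2 OR (P3 AND NOT P3)) OR ((NOT P2 AND NOT P3) AND P1)) over P1, P2, P3, P4 (16 rows)
Evaluate each row (bits = P1,P2,P3,P4, MSB first):
  row 0 [0000]: ((0 OR (0 AND NOT 0)) OR ((NOT 0 AND NOT 0) AND 0)) -> 0
  row 1 [0001]: ((0 OR (0 AND NOT 0)) OR ((NOT 0 AND NOT 0) AND 0)) -> 0
  row 2 [0010]: ((0 OR (1 AND NOT 1)) OR ((NOT 0 AND NOT 1) AND 0)) -> 0
  row 3 [0011]: ((0 OR (1 AND NOT 1)) OR ((NOT 0 AND NOT 1) AND 0)) -> 0
  row 4 [0100]: ((1 OR (0 AND NOT 0)) OR ((NOT 1 AND NOT 0) AND 0)) -> 1
  row 5 [0101]: ((1 OR (0 AND NOT 0)) OR ((NOT 1 AND NOT 0) AND 0)) -> 1
  row 6 [0110]: ((1 OR (1 AND NOT 1)) OR ((NOT 1 AND NOT 1) AND 0)) -> 1
  row 7 [0111]: ((1 OR (1 AND NOT 1)) OR ((NOT 1 AND NOT 1) AND 0)) -> 1
  row 8 [1000]: ((0 OR (0 AND NOT 0)) OR ((NOT 0 AND NOT 0) AND 1)) -> 1
  row 9 [1001]: ((0 OR (0 AND NOT 0)) OR ((NOT 0 AND NOT 0) AND 1)) -> 1
  row 10 [1010]: ((0 OR (1 AND NOT 1)) OR ((NOT 0 AND NOT 1) AND 1)) -> 0
  row 11 [1011]: ((0 OR (1 AND NOT 1)) OR ((NOT 0 AND NOT 1) AND 1)) -> 0
  row 12 [1100]: ((1 OR (0 AND NOT 0)) OR ((NOT 1 AND NOT 0) AND 1)) -> 1
  row 13 [1101]: ((1 OR (0 AND NOT 0)) OR ((NOT 1 AND NOT 0) AND 1)) -> 1
  row 14 [1110]: ((1 OR (1 AND NOT 1)) OR ((NOT 1 AND NOT 1) AND 1)) -> 1
  row 15 [1111]: ((1 OR (1 AND NOT 1)) OR ((NOT 1 AND NOT 1) AND 1)) -> 1
Full result column, 4 rows per line (P1,P2 fixed per line; P3,P4 runs 00..11 left to right):
  rows 0-3 [P1,P2=00]: 0000  = hex 0
  rows 4-7 [P1,P2=01]: 1111  = hex F
  rows 8-11 [P1,P2=10]: 1100  = hex C
  rows 12-15 [P1,P2=11]: 1111  = hex F
Output column (row 0 .. row 15) = 0000111111001111
Output column grouped in 4s = 0000 1111 1100 1111 = 0x0FCF
Convert to decimal digit by digit (value = value*16 + digit):
  0 -> 0
  0*16 + 15 (F) = 15
  15*16 + 12 (C) = 252
  252*16 + 15 (F) = 4047
Decimal = 4047

4047


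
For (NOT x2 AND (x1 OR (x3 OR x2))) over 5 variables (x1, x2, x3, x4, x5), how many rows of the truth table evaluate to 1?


Formula: (NOT x2 AND (x1 OR (x3 OR x2))) over 5 vars (32 rows)
Evaluate each row (x1, x2, x3, x4, x5 as bits, MSB first):
  row 0 [00000]: (NOT 0 AND (0 OR (0 OR 0))) -> 0
  row 1 [00001]: (NOT 0 AND (0 OR (0 OR 0))) -> 0
  row 2 [00010]: (NOT 0 AND (0 OR (0 OR 0))) -> 0
  row 3 [00011]: (NOT 0 AND (0 OR (0 OR 0))) -> 0
  row 4 [00100]: (NOT 0 AND (0 OR (1 OR 0))) -> 1
  row 5 [00101]: (NOT 0 AND (0 OR (1 OR 0))) -> 1
  row 6 [00110]: (NOT 0 AND (0 OR (1 OR 0))) -> 1
  row 7 [00111]: (NOT 0 AND (0 OR (1 OR 0))) -> 1
  row 8 [01000]: (NOT 1 AND (0 OR (0 OR 1))) -> 0
  row 9 [01001]: (NOT 1 AND (0 OR (0 OR 1))) -> 0
  row 10 [01010]: (NOT 1 AND (0 OR (0 OR 1))) -> 0
  row 11 [01011]: (NOT 1 AND (0 OR (0 OR 1))) -> 0
  row 12 [01100]: (NOT 1 AND (0 OR (1 OR 1))) -> 0
  row 13 [01101]: (NOT 1 AND (0 OR (1 OR 1))) -> 0
  row 14 [01110]: (NOT 1 AND (0 OR (1 OR 1))) -> 0
  row 15 [01111]: (NOT 1 AND (0 OR (1 OR 1))) -> 0
  row 16 [10000]: (NOT 0 AND (1 OR (0 OR 0))) -> 1
  row 17 [10001]: (NOT 0 AND (1 OR (0 OR 0))) -> 1
  row 18 [10010]: (NOT 0 AND (1 OR (0 OR 0))) -> 1
  row 19 [10011]: (NOT 0 AND (1 OR (0 OR 0))) -> 1
  row 20 [10100]: (NOT 0 AND (1 OR (1 OR 0))) -> 1
  row 21 [10101]: (NOT 0 AND (1 OR (1 OR 0))) -> 1
  row 22 [10110]: (NOT 0 AND (1 OR (1 OR 0))) -> 1
  row 23 [10111]: (NOT 0 AND (1 OR (1 OR 0))) -> 1
  row 24 [11000]: (NOT 1 AND (1 OR (0 OR 1))) -> 0
  row 25 [11001]: (NOT 1 AND (1 OR (0 OR 1))) -> 0
  row 26 [11010]: (NOT 1 AND (1 OR (0 OR 1))) -> 0
  row 27 [11011]: (NOT 1 AND (1 OR (0 OR 1))) -> 0
  row 28 [11100]: (NOT 1 AND (1 OR (1 OR 1))) -> 0
  row 29 [11101]: (NOT 1 AND (1 OR (1 OR 1))) -> 0
  row 30 [11110]: (NOT 1 AND (1 OR (1 OR 1))) -> 0
  row 31 [11111]: (NOT 1 AND (1 OR (1 OR 1))) -> 0
Full result column, 8 rows per line (x1,x2 fixed per line; x3,x4,x5 runs 000..111 left to right):
  rows 0-7 [x1,x2=00]: 00001111  (ones: 4)
  rows 8-15 [x1,x2=01]: 00000000  (ones: 0)
  rows 16-23 [x1,x2=10]: 11111111  (ones: 8)
  rows 24-31 [x1,x2=11]: 00000000  (ones: 0)
Count of 1-rows = 4+0+8+0 = 12

12


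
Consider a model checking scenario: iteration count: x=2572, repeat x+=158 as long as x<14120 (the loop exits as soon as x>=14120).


Step 1: x goes from 2572 toward 14120 by 158; the body runs while x<14120, so iterations = ceil((bound-start)/step)
Step 2: Distance=11548
Step 3: ceil(11548/158)=74

74


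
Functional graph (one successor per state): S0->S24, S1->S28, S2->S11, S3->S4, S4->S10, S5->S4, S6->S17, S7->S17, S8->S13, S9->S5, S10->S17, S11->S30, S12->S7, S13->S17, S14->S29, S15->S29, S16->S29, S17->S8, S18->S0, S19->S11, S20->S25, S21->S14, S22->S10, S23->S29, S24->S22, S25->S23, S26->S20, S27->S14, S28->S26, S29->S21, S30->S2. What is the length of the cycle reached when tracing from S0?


Trace from S0 until a state repeats:
  S0 -> S24 -> S22 -> S10 -> S17 -> S8 -> S13 -> S17
S17 first seen at step 4, revisited at step 7.
Cycle length = 7 - 4 = 3

3


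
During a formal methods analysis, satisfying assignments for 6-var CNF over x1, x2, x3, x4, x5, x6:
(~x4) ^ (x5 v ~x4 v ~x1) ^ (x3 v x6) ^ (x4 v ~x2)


CNF with 4 clauses over 6 vars (64 assignments).
An assignment satisfies CNF iff every clause has >=1 true literal.
Check each row (bits = x1,x2,x3,x4,x5,x6; clause T/F shown):
  row 0 [000000]: clauses=TTFT -> 0
  row 1 [000001]: clauses=TTTT -> 1
  row 2 [000010]: clauses=TTFT -> 0
  row 3 [000011]: clauses=TTTT -> 1
  row 4 [000100]: clauses=FTFT -> 0
  (every remaining row is evaluated the same way; all 64 results are listed next)
Full result column, 8 rows per line (x1,x2,x3 fixed per line; x4,x5,x6 runs 000..111 left to right):
  rows 0-7 [x1,x2,x3=000]: 01010000  (ones: 2)
  rows 8-15 [x1,x2,x3=001]: 11110000  (ones: 4)
  rows 16-23 [x1,x2,x3=010]: 00000000  (ones: 0)
  rows 24-31 [x1,x2,x3=011]: 00000000  (ones: 0)
  rows 32-39 [x1,x2,x3=100]: 01010000  (ones: 2)
  rows 40-47 [x1,x2,x3=101]: 11110000  (ones: 4)
  rows 48-55 [x1,x2,x3=110]: 00000000  (ones: 0)
  rows 56-63 [x1,x2,x3=111]: 00000000  (ones: 0)
Satisfying assignments = 2+4+0+0+2+4+0+0 = 12

12


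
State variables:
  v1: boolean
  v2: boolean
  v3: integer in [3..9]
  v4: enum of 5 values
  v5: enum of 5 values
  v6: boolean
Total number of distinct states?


State space = product of domain sizes of all variables.
Domain sizes:
  v1 (boolean): 2
  v2 (boolean): 2
  v3 (integer in [3..9]): 7
  v4 (enum of 5 values): 5
  v5 (enum of 5 values): 5
  v6 (boolean): 2
Product = 2 * 2 * 7 * 5 * 5 * 2 = 1400

1400


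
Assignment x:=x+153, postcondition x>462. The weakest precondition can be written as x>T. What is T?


Formula: wp(x:=E, P) = P[E/x] (substitute E for x in postcondition)
Step 1: Postcondition: x>462
Step 2: Substitute x+153 for x: x+153>462
Step 3: Solve for x: x > 462-153 = 309

309


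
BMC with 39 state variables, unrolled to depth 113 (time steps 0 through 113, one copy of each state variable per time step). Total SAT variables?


BMC unrolls to depth k, creating one copy of each state var for steps 0..k.
Step count = 113 + 1 = 114 (steps 0 through 113)
Vars per step = 39
Total = 39 * 114 = 4446

4446


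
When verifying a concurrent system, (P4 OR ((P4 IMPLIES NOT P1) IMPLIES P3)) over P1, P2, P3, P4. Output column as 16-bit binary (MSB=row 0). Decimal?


Formula: (P4 OR ((P4 IMPLIES NOT P1) IMPLIES P3)) over P1, P2, P3, P4 (16 rows)
Evaluate each row (bits = P1,P2,P3,P4, MSB first):
  row 0 [0000]: (0 OR ((0 IMPLIES NOT 0) IMPLIES 0)) -> 0
  row 1 [0001]: (1 OR ((1 IMPLIES NOT 0) IMPLIES 0)) -> 1
  row 2 [0010]: (0 OR ((0 IMPLIES NOT 0) IMPLIES 1)) -> 1
  row 3 [0011]: (1 OR ((1 IMPLIES NOT 0) IMPLIES 1)) -> 1
  row 4 [0100]: (0 OR ((0 IMPLIES NOT 0) IMPLIES 0)) -> 0
  row 5 [0101]: (1 OR ((1 IMPLIES NOT 0) IMPLIES 0)) -> 1
  row 6 [0110]: (0 OR ((0 IMPLIES NOT 0) IMPLIES 1)) -> 1
  row 7 [0111]: (1 OR ((1 IMPLIES NOT 0) IMPLIES 1)) -> 1
  row 8 [1000]: (0 OR ((0 IMPLIES NOT 1) IMPLIES 0)) -> 0
  row 9 [1001]: (1 OR ((1 IMPLIES NOT 1) IMPLIES 0)) -> 1
  row 10 [1010]: (0 OR ((0 IMPLIES NOT 1) IMPLIES 1)) -> 1
  row 11 [1011]: (1 OR ((1 IMPLIES NOT 1) IMPLIES 1)) -> 1
  row 12 [1100]: (0 OR ((0 IMPLIES NOT 1) IMPLIES 0)) -> 0
  row 13 [1101]: (1 OR ((1 IMPLIES NOT 1) IMPLIES 0)) -> 1
  row 14 [1110]: (0 OR ((0 IMPLIES NOT 1) IMPLIES 1)) -> 1
  row 15 [1111]: (1 OR ((1 IMPLIES NOT 1) IMPLIES 1)) -> 1
Full result column, 4 rows per line (P1,P2 fixed per line; P3,P4 runs 00..11 left to right):
  rows 0-3 [P1,P2=00]: 0111  = hex 7
  rows 4-7 [P1,P2=01]: 0111  = hex 7
  rows 8-11 [P1,P2=10]: 0111  = hex 7
  rows 12-15 [P1,P2=11]: 0111  = hex 7
Output column (row 0 .. row 15) = 0111011101110111
Output column grouped in 4s = 0111 0111 0111 0111 = 0x7777
Convert to decimal digit by digit (value = value*16 + digit):
  7 -> 7
  7*16 + 7 = 119
  119*16 + 7 = 1911
  1911*16 + 7 = 30583
Decimal = 30583

30583


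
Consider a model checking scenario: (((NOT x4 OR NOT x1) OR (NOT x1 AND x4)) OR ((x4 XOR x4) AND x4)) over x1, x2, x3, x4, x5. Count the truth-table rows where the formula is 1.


Formula: (((NOT x4 OR NOT x1) OR (NOT x1 AND x4)) OR ((x4 XOR x4) AND x4)) over 5 vars (32 rows)
Evaluate each row (x1, x2, x3, x4, x5 as bits, MSB first):
  row 0 [00000]: (((NOT 0 OR NOT 0) OR (NOT 0 AND 0)) OR ((0 XOR 0) AND 0)) -> 1
  row 1 [00001]: (((NOT 0 OR NOT 0) OR (NOT 0 AND 0)) OR ((0 XOR 0) AND 0)) -> 1
  row 2 [00010]: (((NOT 1 OR NOT 0) OR (NOT 0 AND 1)) OR ((1 XOR 1) AND 1)) -> 1
  row 3 [00011]: (((NOT 1 OR NOT 0) OR (NOT 0 AND 1)) OR ((1 XOR 1) AND 1)) -> 1
  row 4 [00100]: (((NOT 0 OR NOT 0) OR (NOT 0 AND 0)) OR ((0 XOR 0) AND 0)) -> 1
  row 5 [00101]: (((NOT 0 OR NOT 0) OR (NOT 0 AND 0)) OR ((0 XOR 0) AND 0)) -> 1
  row 6 [00110]: (((NOT 1 OR NOT 0) OR (NOT 0 AND 1)) OR ((1 XOR 1) AND 1)) -> 1
  row 7 [00111]: (((NOT 1 OR NOT 0) OR (NOT 0 AND 1)) OR ((1 XOR 1) AND 1)) -> 1
  row 8 [01000]: (((NOT 0 OR NOT 0) OR (NOT 0 AND 0)) OR ((0 XOR 0) AND 0)) -> 1
  row 9 [01001]: (((NOT 0 OR NOT 0) OR (NOT 0 AND 0)) OR ((0 XOR 0) AND 0)) -> 1
  row 10 [01010]: (((NOT 1 OR NOT 0) OR (NOT 0 AND 1)) OR ((1 XOR 1) AND 1)) -> 1
  row 11 [01011]: (((NOT 1 OR NOT 0) OR (NOT 0 AND 1)) OR ((1 XOR 1) AND 1)) -> 1
  row 12 [01100]: (((NOT 0 OR NOT 0) OR (NOT 0 AND 0)) OR ((0 XOR 0) AND 0)) -> 1
  row 13 [01101]: (((NOT 0 OR NOT 0) OR (NOT 0 AND 0)) OR ((0 XOR 0) AND 0)) -> 1
  row 14 [01110]: (((NOT 1 OR NOT 0) OR (NOT 0 AND 1)) OR ((1 XOR 1) AND 1)) -> 1
  row 15 [01111]: (((NOT 1 OR NOT 0) OR (NOT 0 AND 1)) OR ((1 XOR 1) AND 1)) -> 1
  row 16 [10000]: (((NOT 0 OR NOT 1) OR (NOT 1 AND 0)) OR ((0 XOR 0) AND 0)) -> 1
  row 17 [10001]: (((NOT 0 OR NOT 1) OR (NOT 1 AND 0)) OR ((0 XOR 0) AND 0)) -> 1
  row 18 [10010]: (((NOT 1 OR NOT 1) OR (NOT 1 AND 1)) OR ((1 XOR 1) AND 1)) -> 0
  row 19 [10011]: (((NOT 1 OR NOT 1) OR (NOT 1 AND 1)) OR ((1 XOR 1) AND 1)) -> 0
  row 20 [10100]: (((NOT 0 OR NOT 1) OR (NOT 1 AND 0)) OR ((0 XOR 0) AND 0)) -> 1
  row 21 [10101]: (((NOT 0 OR NOT 1) OR (NOT 1 AND 0)) OR ((0 XOR 0) AND 0)) -> 1
  row 22 [10110]: (((NOT 1 OR NOT 1) OR (NOT 1 AND 1)) OR ((1 XOR 1) AND 1)) -> 0
  row 23 [10111]: (((NOT 1 OR NOT 1) OR (NOT 1 AND 1)) OR ((1 XOR 1) AND 1)) -> 0
  row 24 [11000]: (((NOT 0 OR NOT 1) OR (NOT 1 AND 0)) OR ((0 XOR 0) AND 0)) -> 1
  row 25 [11001]: (((NOT 0 OR NOT 1) OR (NOT 1 AND 0)) OR ((0 XOR 0) AND 0)) -> 1
  row 26 [11010]: (((NOT 1 OR NOT 1) OR (NOT 1 AND 1)) OR ((1 XOR 1) AND 1)) -> 0
  row 27 [11011]: (((NOT 1 OR NOT 1) OR (NOT 1 AND 1)) OR ((1 XOR 1) AND 1)) -> 0
  row 28 [11100]: (((NOT 0 OR NOT 1) OR (NOT 1 AND 0)) OR ((0 XOR 0) AND 0)) -> 1
  row 29 [11101]: (((NOT 0 OR NOT 1) OR (NOT 1 AND 0)) OR ((0 XOR 0) AND 0)) -> 1
  row 30 [11110]: (((NOT 1 OR NOT 1) OR (NOT 1 AND 1)) OR ((1 XOR 1) AND 1)) -> 0
  row 31 [11111]: (((NOT 1 OR NOT 1) OR (NOT 1 AND 1)) OR ((1 XOR 1) AND 1)) -> 0
Full result column, 8 rows per line (x1,x2 fixed per line; x3,x4,x5 runs 000..111 left to right):
  rows 0-7 [x1,x2=00]: 11111111  (ones: 8)
  rows 8-15 [x1,x2=01]: 11111111  (ones: 8)
  rows 16-23 [x1,x2=10]: 11001100  (ones: 4)
  rows 24-31 [x1,x2=11]: 11001100  (ones: 4)
Count of 1-rows = 8+8+4+4 = 24

24


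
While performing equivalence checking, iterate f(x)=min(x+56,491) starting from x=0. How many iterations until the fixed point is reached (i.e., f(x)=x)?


Step 1: x=0, cap=491, increment=56
Step 2: x grows by 56 each step until capped at 491; fixed point is x=491
Step 3: iterations = ceil(491/56) = 9

9


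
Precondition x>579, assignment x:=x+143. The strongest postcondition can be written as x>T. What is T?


Formula: sp(P, x:=E) = exists old_x. (x = E[old_x/x]) AND P[old_x/x] (old_x is the value of x before the assignment; eliminate old_x by solving x = E[old_x/x] for old_x)
Step 1: Precondition P: x>579, i.e. old_x > 579
Step 2: Assignment gives x = old_x + 143, so old_x = x - 143
Step 3: Substitute into P: x - 143 > 579
Step 4: Simplify: x > 579+143 = 722

722


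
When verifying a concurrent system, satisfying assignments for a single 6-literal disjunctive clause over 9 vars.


Step 1: Total=2^9=512
Step 2: Unsat when all 6 false: 2^3=8
Step 3: Sat=512-8=504

504


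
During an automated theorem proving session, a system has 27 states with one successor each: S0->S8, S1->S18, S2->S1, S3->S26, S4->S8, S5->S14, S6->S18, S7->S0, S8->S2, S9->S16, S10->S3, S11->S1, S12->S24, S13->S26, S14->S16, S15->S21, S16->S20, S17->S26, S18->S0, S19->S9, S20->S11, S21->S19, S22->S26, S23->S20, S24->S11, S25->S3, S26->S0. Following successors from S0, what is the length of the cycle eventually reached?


Trace from S0 until a state repeats:
  S0 -> S8 -> S2 -> S1 -> S18 -> S0
S0 first seen at step 0, revisited at step 5.
Cycle length = 5 - 0 = 5

5


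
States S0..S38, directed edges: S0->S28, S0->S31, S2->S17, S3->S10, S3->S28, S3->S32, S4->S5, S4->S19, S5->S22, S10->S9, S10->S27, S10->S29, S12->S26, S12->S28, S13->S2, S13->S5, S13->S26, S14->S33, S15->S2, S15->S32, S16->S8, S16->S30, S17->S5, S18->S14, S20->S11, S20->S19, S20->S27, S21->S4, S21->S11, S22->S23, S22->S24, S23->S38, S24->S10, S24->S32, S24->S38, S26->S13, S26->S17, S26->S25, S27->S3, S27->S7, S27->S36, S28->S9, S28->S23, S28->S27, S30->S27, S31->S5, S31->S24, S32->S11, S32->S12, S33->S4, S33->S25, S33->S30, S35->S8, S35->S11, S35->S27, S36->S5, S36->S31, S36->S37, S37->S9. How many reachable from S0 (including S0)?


BFS from S0:
  layer 0: {S0}
  layer 1: {S28, S31}
  layer 2: {S5, S9, S23, S24, S27}
  layer 3: {S3, S7, S10, S22, S32, S36, S38}
  layer 4: {S11, S12, S29, S37}
  layer 5: {S26}
  layer 6: {S13, S17, S25}
  layer 7: {S2}
Reachable set: {S0, S2, S3, S5, S7, S9, S10, S11, S12, S13, S17, S22, S23, S24, S25, S26, S27, S28, S29, S31, S32, S36, S37, S38}
Count = 24

24


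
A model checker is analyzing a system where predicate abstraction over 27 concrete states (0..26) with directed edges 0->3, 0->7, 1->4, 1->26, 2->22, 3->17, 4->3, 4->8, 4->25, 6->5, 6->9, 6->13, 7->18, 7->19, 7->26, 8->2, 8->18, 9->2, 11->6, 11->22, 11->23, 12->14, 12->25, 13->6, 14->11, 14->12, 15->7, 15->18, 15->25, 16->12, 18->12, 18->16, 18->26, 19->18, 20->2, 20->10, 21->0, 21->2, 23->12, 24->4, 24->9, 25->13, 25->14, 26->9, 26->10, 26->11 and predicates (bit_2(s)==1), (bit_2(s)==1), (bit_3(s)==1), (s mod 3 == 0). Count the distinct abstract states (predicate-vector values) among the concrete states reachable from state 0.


BFS from 0:
Concrete reachable: {0, 2, 3, 5, 6, 7, 9, 10, 11, 12, 13, 14, 16, 17, 18, 19, 22, 23, 25, 26}
Abstract via predicates (bit_2(s)==1), (bit_2(s)==1), (bit_3(s)==1), (s mod 3 == 0):
  (0,0,0,0) <- {2, 16, 17, 19}
  (0,0,0,1) <- {0, 3, 18}
  (0,0,1,0) <- {10, 11, 25, 26}
  (0,0,1,1) <- {9}
  (1,1,0,0) <- {5, 7, 22, 23}
  (1,1,0,1) <- {6}
  (1,1,1,0) <- {13, 14}
  (1,1,1,1) <- {12}
Distinct abstract states = 8

8


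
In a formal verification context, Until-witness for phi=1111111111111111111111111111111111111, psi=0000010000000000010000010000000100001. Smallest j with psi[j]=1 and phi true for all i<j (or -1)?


(phi U psi) at 0: need smallest j with psi[j]=1 and phi[i]=1 for all i in [0,j).
Scan from step 0:
  step 0: phi=1, psi=0 -> continue
  step 1: phi=1, psi=0 -> continue
  step 2: phi=1, psi=0 -> continue
  step 3: phi=1, psi=0 -> continue
  step 5: psi=1 and phi held for [0,5) -> witness found
Witness step = 5

5


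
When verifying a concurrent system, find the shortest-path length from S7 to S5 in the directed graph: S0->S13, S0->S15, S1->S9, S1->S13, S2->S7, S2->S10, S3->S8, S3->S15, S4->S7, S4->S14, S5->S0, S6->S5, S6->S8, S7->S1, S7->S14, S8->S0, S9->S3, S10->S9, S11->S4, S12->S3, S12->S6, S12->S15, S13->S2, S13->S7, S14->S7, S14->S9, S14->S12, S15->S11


BFS layer-by-layer from S7:
  dist 0: {S7}
  dist 1: {S1, S14}
  dist 2: {S9, S12, S13}
  dist 3: {S2, S3, S6, S15}
  dist 4: {S5, S8, S10, S11}
  -> S5 reached at distance 4
Shortest path length = 4

4
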